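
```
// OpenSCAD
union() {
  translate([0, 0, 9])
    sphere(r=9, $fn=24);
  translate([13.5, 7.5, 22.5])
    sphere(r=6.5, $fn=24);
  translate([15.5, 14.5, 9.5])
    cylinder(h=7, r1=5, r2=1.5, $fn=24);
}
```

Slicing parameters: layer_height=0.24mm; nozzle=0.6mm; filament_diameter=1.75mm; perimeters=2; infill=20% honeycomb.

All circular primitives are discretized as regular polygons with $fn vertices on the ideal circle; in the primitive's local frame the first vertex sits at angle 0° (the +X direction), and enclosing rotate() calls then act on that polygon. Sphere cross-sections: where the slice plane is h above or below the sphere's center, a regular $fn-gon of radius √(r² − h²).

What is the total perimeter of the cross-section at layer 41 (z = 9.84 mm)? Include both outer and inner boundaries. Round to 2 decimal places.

86.40 mm

At z = 9.84 mm: the r=9 sphere slices to a regular 24-gon of circumradius 8.961 (√(r²−h²) with h=0.84 from center) (perimeter = 2·24·8.961·sin(180°/24) = 56.14 mm); the sphere at (13.5, 7.5) is not intersected at this z (|z−center|=12.660 > r=6.5); the cone at (15.5, 14.5) (r1=5→r2=1.5) has section circumradius 4.830 here — a regular 24-gon (perimeter = 2·24·4.830·sin(180°/24) = 30.26 mm); Combining (union): the 2 present regions are separate (no shared area or edge), so areas and boundary lengths simply add and each stays a separate island — boundary = 86.40 mm. Overall, the cross-section has 2 separate islands. Total boundary length (outer) = 86.40 mm.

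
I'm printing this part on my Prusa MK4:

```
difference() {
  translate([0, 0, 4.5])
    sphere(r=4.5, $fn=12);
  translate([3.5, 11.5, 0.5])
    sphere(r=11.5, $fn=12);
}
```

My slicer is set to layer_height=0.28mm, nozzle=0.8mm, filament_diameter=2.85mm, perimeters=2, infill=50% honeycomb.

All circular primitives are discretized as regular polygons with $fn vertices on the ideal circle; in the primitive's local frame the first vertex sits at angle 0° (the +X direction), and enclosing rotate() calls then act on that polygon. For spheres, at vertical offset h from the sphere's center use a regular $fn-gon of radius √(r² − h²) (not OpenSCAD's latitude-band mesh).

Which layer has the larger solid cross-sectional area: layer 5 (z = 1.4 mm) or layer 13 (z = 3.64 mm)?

layer 13 (z = 3.64 mm)

Layer 5 (z = 1.4): the sphere: section is a regular 12-gon, circumradius = √(r²−h²) = √(4.5²−3.1²) = 3.262 (area = (12/2)·3.262²·sin(360°/12) = 31.92 mm²); the r=11.5 sphere at (3.5, 11.5) contributes a regular 12-gon of circumradius √(11.5²−0.9²) = 11.465 (area = (12/2)·11.465²·sin(360°/12) = 394.32 mm²); Subtracting the remaining from the first: starting from the r=4.5 sphere (31.92 mm²), the r=11.5 sphere at (3.5, 11.5) partially overlaps it — only the 9.98 mm² overlap (of its 394.32 mm²) is removed, clipping the outline — area = 21.94 mm². So its area = 21.94 mm². Layer 13 (z = 3.64): the r=4.5 sphere slices to a regular 12-gon of circumradius 4.417 (√(r²−h²) with h=0.86 from center) (area = (12/2)·4.417²·sin(360°/12) = 58.53 mm²); the sphere at (3.5, 11.5): section is a regular 12-gon, circumradius = √(r²−h²) = √(11.5²−3.14²) = 11.063 (area = (12/2)·11.063²·sin(360°/12) = 367.17 mm²); Taking the first minus the rest: starting from the r=4.5 sphere (58.53 mm²), the r=11.5 sphere at (3.5, 11.5) partially overlaps it — only the 17.15 mm² overlap (of its 367.17 mm²) is removed, clipping the outline — area = 41.38 mm². So its area = 41.38 mm². Layer 13 is larger (41.38 vs 21.94 mm²).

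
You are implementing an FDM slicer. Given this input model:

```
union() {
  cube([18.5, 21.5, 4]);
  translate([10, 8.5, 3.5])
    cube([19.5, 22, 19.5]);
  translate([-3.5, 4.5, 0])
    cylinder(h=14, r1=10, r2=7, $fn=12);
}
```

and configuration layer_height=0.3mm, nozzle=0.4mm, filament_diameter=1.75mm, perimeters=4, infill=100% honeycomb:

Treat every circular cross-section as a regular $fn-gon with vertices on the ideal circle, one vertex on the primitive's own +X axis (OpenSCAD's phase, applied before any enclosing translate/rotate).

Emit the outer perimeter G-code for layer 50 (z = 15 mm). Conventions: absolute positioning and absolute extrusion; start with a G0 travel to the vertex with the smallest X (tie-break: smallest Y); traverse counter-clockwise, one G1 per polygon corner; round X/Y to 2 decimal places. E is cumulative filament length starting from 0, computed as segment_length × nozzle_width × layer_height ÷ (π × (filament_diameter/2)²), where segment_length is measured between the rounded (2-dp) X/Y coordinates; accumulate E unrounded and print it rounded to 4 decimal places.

At z = 15 mm: the cube is absent (z outside [0, 4]); the 19.5×22 cube at (10, 8.5) contributes its full rectangle; the cone at (-3.5, 4.5) is absent (z outside [0, 14]); Merging all regions: only the 19.5×22 cube at (10, 8.5) is present, so the union is just that shape — 1 connected region. The outline is a single polygon with 4 vertices. Extrusion per mm of travel: 0.4 × 0.3 / (π × 0.875²) = 0.049890. Accumulating E over each segment gives final E = 4.1409.

G0 X10.00 Y8.50 Z15.00
G1 X29.50 Y8.50 E0.9729
G1 X29.50 Y30.50 E2.0704
G1 X10.00 Y30.50 E3.0433
G1 X10.00 Y8.50 E4.1409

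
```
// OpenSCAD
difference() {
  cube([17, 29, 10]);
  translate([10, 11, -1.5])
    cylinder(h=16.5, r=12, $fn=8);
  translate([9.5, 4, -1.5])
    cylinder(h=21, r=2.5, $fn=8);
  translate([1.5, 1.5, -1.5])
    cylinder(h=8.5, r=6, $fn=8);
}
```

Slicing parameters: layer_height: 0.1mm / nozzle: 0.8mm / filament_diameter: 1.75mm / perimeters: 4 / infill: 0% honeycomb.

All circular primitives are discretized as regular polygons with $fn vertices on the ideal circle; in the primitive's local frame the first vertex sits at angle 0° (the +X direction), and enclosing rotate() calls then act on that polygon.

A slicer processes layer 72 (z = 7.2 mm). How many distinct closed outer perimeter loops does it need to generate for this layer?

At z = 7.2 mm: the cube (footprint 17×29) is included at this height; the r=12 cylinder at (10, 11) contributes a regular 8-gon of circumradius 12; the r=2.5 cylinder at (9.5, 4) contributes a regular 8-gon of circumradius 2.5; the cylinder at (1.5, 1.5) does not reach this height (z outside [-1.5, 7]); Subtracting the remaining from the first: starting from the 17×29 cube, the r=12 cylinder at (10, 11) partially overlaps it — only the 339.28 mm² overlap (of its 407.29 mm²) is removed, clipping the outline; the r=2.5 cylinder at (9.5, 4) misses the remaining region (no effect) — 3 connected regions. The result has 3 disconnected regions.

3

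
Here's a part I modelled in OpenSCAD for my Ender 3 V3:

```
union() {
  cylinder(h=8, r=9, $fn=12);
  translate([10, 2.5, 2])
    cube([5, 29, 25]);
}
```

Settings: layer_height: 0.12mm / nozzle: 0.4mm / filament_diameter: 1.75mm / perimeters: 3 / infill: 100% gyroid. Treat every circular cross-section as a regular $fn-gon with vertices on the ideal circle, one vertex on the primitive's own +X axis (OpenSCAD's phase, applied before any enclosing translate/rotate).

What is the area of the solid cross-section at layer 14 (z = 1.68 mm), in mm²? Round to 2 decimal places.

243.00 mm²

At z = 1.68 mm: the r=9 cylinder contributes a regular 12-gon of circumradius 9 (area = (12/2)·9.000²·sin(360°/12) = 243.00 mm²); the cube at (10, 2.5) does not reach this height (z outside [2, 27]); Merging all regions: only the r=9 cylinder is present, so the union is just that shape — area = 243.00 mm². Overall, the cross-section is a single solid region. Net area = 243.00 mm².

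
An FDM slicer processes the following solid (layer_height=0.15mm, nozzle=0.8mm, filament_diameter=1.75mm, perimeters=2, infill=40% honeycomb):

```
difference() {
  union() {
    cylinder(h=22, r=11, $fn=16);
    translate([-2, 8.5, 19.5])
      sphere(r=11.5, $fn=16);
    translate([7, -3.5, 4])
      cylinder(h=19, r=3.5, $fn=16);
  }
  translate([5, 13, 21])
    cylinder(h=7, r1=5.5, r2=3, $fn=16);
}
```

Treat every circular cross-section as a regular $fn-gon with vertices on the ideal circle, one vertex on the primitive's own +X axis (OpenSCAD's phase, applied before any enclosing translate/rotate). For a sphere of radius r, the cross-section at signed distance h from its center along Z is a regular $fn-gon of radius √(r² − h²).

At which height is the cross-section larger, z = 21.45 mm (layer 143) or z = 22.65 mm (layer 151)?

layer 143 (z = 21.45 mm)

Layer 143 (z = 21.45): the r=11 cylinder gives a regular 16-gon of circumradius 11 (constant along its height) (area = (16/2)·11.000²·sin(360°/16) = 370.44 mm²); the r=11.5 sphere at (-2, 8.5) contributes a regular 16-gon of circumradius √(11.5²−1.95²) = 11.333 (area = (16/2)·11.333²·sin(360°/16) = 393.24 mm²); the cylinder at (7, -3.5): section is a regular 16-gon, circumradius r=3.5 (area = (16/2)·3.500²·sin(360°/16) = 37.50 mm²); Taking the union: the regions partially overlap — summed areas 801.18 mm² minus the doubly-counted overlap 230.77 mm² gives 570.41 mm² — area = 570.41 mm²; the cone at (5, 13) contributes a regular 16-gon of circumradius 5.339 (interpolated between r1=5.5 and r2=3 at t=0.064) (area = (16/2)·5.339²·sin(360°/16) = 87.28 mm²); Subtracting the remaining from the first: starting from the result so far (570.41 mm²), the cone at (5, 13) partially overlaps it — only the 68.99 mm² overlap (of its 87.28 mm²) is removed, clipping the outline — area = 501.42 mm². So its area = 501.42 mm². Layer 151 (z = 22.65): the cylinder is absent (z outside [0, 22]); the r=11.5 sphere at (-2, 8.5) slices to a regular 16-gon of circumradius 11.060 (√(r²−h²) with h=3.15 from center) (area = (16/2)·11.060²·sin(360°/16) = 374.50 mm²); the r=3.5 cylinder at (7, -3.5) gives a regular 16-gon of circumradius 3.5 (constant along its height) (area = (16/2)·3.500²·sin(360°/16) = 37.50 mm²); Merging all regions: the 2 present regions are separate (no shared area or edge), so areas and boundary lengths simply add and each stays a separate island — area = 412.00 mm²; the cone at (5, 13) contributes a regular 16-gon of circumradius 4.911 (interpolated between r1=5.5 and r2=3 at t=0.236) (area = (16/2)·4.911²·sin(360°/16) = 73.83 mm²); Taking the first minus the rest: starting from that combined region (412.00 mm²), the cone at (5, 13) partially overlaps it — only the 58.21 mm² overlap (of its 73.83 mm²) is removed, clipping the outline — area = 353.79 mm². So its area = 353.79 mm². Layer 143 is larger (501.42 vs 353.79 mm²).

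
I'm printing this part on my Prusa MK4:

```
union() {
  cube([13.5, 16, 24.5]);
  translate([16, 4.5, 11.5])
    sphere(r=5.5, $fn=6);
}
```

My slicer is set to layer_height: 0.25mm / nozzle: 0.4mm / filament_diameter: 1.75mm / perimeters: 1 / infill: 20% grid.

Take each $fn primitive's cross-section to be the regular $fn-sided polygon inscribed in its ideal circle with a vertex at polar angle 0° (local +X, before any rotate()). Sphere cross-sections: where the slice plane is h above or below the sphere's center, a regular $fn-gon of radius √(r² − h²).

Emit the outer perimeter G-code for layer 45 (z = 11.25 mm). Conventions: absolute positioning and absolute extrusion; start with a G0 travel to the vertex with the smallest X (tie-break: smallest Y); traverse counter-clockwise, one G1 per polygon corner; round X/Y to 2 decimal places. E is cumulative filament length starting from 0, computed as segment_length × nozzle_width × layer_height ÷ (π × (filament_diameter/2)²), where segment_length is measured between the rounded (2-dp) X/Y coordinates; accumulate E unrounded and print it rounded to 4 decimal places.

At z = 11.25 mm: the cube is present — its section is the full 13.5×16 rectangle; the r=5.5 sphere at (16, 4.5) contributes a regular 6-gon of circumradius √(5.5²−0.25²) = 5.494; Combining (union): the regions partially overlap (shared area 15.34 mm²), so overlapping operands fuse into one piece — 1 connected region. The outline is a single polygon with 9 vertices. Extrusion per mm of travel: 0.4 × 0.25 / (π × 0.875²) = 0.041575. Accumulating E over each segment gives final E = 2.9674.

G0 X0.00 Y0.00 Z11.25
G1 X13.10 Y0.00 E0.5446
G1 X13.25 Y-0.26 E0.5571
G1 X18.75 Y-0.26 E0.7858
G1 X21.49 Y4.50 E1.0141
G1 X18.75 Y9.26 E1.2425
G1 X13.50 Y9.26 E1.4607
G1 X13.50 Y16.00 E1.7409
G1 X0.00 Y16.00 E2.3022
G1 X0.00 Y0.00 E2.9674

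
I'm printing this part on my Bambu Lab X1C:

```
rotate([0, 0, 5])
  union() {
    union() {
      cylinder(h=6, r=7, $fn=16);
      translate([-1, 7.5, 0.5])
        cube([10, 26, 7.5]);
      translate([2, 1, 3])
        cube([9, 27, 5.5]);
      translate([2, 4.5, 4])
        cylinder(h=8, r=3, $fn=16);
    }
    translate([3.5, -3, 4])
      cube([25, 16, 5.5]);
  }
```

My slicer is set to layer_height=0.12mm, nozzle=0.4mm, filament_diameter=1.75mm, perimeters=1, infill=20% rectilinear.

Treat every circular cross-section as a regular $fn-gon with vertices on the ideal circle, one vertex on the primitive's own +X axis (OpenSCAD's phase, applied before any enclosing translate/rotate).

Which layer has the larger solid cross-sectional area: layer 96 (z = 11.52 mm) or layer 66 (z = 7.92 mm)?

Layer 96 (z = 11.52): the cylinder is absent (z outside [0, 6]); the cube at (-1, 7.5) is not intersected at this z (z outside [0.5, 8]); the cube at (2, 1) is not intersected at this z (z outside [3, 8.5]); the r=3 cylinder at (2, 4.5) contributes a regular 16-gon of circumradius 3 (area = (16/2)·3.000²·sin(360°/16) = 27.55 mm²); Taking the union: only the r=3 cylinder at (2, 4.5) is present, so the union is just that shape — area = 27.55 mm²; the cube at (3.5, -3) is not intersected at this z (z outside [4, 9.5]); Merging all regions: only that combined region is present, so the union is just that shape — area = 27.55 mm²; (whole slice rotated 5° about Z — lengths, areas and connectivity unchanged). So its area = 27.55 mm². Layer 66 (z = 7.92): the cylinder is absent (z outside [0, 6]); the cube at (-1, 7.5) is present — its section is the full 10×26 rectangle (area 260.00 mm²); the 9×27 cube at (2, 1) contributes its full rectangle (area 243.00 mm²); the cylinder at (2, 4.5): section is a regular 16-gon, circumradius r=3 (area = (16/2)·3.000²·sin(360°/16) = 27.55 mm²); Merging all regions: the regions partially overlap — summed areas 530.55 mm² minus the doubly-counted overlap 157.28 mm² gives 373.28 mm² — area = 373.28 mm²; the 25×16 cube at (3.5, -3) contributes its full rectangle (area 400.00 mm²); Taking the union: the regions partially overlap — summed areas 773.28 mm² minus the doubly-counted overlap 90.00 mm² gives 683.28 mm² — area = 683.28 mm²; (rotated 5° about Z; rotation is an isometry so areas/perimeters/island counts are preserved). So its area = 683.28 mm². Layer 66 is larger (683.28 vs 27.55 mm²).

layer 66 (z = 7.92 mm)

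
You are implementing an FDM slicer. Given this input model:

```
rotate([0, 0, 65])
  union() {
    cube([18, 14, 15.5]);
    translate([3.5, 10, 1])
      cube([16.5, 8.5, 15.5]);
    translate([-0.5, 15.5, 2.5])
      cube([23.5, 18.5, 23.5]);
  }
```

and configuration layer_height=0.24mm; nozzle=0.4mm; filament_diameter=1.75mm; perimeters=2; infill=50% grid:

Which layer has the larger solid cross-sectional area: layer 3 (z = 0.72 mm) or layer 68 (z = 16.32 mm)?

layer 68 (z = 16.32 mm)

Layer 3 (z = 0.72): the cube is present — its section is the full 18×14 rectangle (area 252.00 mm²); the cube at (3.5, 10) is not intersected at this z (z outside [1, 16.5]); the cube at (-0.5, 15.5) is not intersected at this z (z outside [2.5, 26]); Combining (union): only the 18×14 cube is present, so the union is just that shape — area = 252.00 mm²; (rotated 65° about Z; rotation is an isometry so areas/perimeters/island counts are preserved). So its area = 252.00 mm². Layer 68 (z = 16.32): the cube is absent (z outside [0, 15.5]); the 16.5×8.5 cube at (3.5, 10) contributes its full rectangle (area 140.25 mm²); the 23.5×18.5 cube at (-0.5, 15.5) contributes its full rectangle (area 434.75 mm²); Combining (union): the regions partially overlap — summed areas 575.00 mm² minus the doubly-counted overlap 49.50 mm² gives 525.50 mm² — area = 525.50 mm²; (whole slice rotated 65° about Z — lengths, areas and connectivity unchanged). So its area = 525.50 mm². Layer 68 is larger (525.50 vs 252.00 mm²).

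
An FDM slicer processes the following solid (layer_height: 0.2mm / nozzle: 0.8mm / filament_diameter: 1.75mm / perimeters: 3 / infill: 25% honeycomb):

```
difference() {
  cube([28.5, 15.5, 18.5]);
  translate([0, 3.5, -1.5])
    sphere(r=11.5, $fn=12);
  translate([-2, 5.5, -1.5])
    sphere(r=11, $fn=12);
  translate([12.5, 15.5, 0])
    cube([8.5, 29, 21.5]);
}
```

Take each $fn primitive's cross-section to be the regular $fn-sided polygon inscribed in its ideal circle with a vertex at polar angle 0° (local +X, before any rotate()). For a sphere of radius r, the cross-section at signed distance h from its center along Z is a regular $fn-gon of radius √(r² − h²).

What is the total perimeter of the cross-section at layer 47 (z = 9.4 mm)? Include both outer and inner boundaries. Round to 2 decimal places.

At z = 9.4 mm: the 28.5×15.5 cube contributes its full rectangle (perimeter 88.00 mm); the sphere at (0, 3.5): section is a regular 12-gon, circumradius = √(r²−h²) = √(11.5²−10.9²) = 3.666 (perimeter = 2·12·3.666·sin(180°/12) = 22.77 mm); the sphere at (-2, 5.5): section is a regular 12-gon, circumradius = √(r²−h²) = √(11²−10.9²) = 1.480 (perimeter = 2·12·1.480·sin(180°/12) = 9.19 mm); the 8.5×29 cube at (12.5, 15.5) contributes its full rectangle (perimeter 75.00 mm); After the difference (first − rest): starting from the 28.5×15.5 cube, the r=11.5 sphere at (0, 3.5) partially overlaps it — only the 20.11 mm² overlap (of its 40.32 mm²) is removed, clipping the outline; the r=11 sphere at (-2, 5.5) misses the remaining region (no effect); the 8.5×29 cube at (12.5, 15.5) misses the remaining region (no effect) — boundary = 90.96 mm. Overall, the cross-section is a single solid region. Total boundary length (outer) = 90.96 mm.

90.96 mm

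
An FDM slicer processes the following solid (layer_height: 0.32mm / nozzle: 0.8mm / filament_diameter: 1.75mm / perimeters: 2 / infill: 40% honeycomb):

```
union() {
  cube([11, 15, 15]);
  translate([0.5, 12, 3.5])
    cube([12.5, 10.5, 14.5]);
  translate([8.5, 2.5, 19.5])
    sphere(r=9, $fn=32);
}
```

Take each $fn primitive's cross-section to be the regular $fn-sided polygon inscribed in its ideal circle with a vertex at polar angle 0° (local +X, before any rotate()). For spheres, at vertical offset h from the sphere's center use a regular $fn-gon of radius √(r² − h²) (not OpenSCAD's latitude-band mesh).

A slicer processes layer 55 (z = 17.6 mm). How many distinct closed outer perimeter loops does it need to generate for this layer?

2

At z = 17.6 mm: the cube is absent (z outside [0, 15]); the 12.5×10.5 cube at (0.5, 12) contributes its full rectangle; the r=9 sphere at (8.5, 2.5) slices to a regular 32-gon of circumradius 8.797 (√(r²−h²) with h=1.9 from center); Combining (union): the 2 present regions are separate (no shared area or edge), so areas and boundary lengths simply add and each stays a separate island — 2 connected regions. The result has 2 disconnected regions.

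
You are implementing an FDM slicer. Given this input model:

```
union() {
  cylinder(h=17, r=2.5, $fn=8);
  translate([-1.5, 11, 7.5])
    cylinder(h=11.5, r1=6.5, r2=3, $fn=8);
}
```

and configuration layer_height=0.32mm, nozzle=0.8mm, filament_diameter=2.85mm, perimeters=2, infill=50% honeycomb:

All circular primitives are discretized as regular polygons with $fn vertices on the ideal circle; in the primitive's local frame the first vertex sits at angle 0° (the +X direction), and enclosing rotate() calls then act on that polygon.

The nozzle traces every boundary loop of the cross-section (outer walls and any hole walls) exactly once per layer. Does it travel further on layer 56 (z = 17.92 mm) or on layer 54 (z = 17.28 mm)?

Layer 56 (z = 17.92): the cylinder is not intersected at this z (z outside [0, 17]); the cone at (-1.5, 11): at t=0.906 of its height the radius interpolates to r₁+(r₂−r₁)t = 3.329, giving a regular 8-gon of that circumradius (perimeter = 2·8·3.329·sin(180°/8) = 20.38 mm); Combining (union): only the cone at (-1.5, 11) is present, so the union is just that shape — boundary = 20.38 mm. So its perimeter = 20.38 mm. Layer 54 (z = 17.28): the cylinder does not reach this height (z outside [0, 17]); the cone at (-1.5, 11) contributes a regular 8-gon of circumradius 3.523 (interpolated between r1=6.5 and r2=3 at t=0.850) (perimeter = 2·8·3.523·sin(180°/8) = 21.57 mm); Combining (union): only the cone at (-1.5, 11) is present, so the union is just that shape — boundary = 21.57 mm. So its perimeter = 21.57 mm. Layer 54 is larger (21.57 vs 20.38 mm).

layer 54 (z = 17.28 mm)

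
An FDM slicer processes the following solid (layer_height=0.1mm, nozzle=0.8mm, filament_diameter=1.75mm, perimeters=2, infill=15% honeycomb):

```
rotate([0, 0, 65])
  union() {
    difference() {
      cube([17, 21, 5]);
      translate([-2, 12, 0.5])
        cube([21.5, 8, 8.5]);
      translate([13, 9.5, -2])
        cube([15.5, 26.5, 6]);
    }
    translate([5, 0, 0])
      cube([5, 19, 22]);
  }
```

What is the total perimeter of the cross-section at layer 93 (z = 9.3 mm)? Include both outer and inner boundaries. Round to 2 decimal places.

48.00 mm

At z = 9.3 mm: the cube does not reach this height (z outside [0, 5]); the cube at (-2, 12) does not reach this height (z outside [0.5, 9]); the cube at (13, 9.5) is not intersected at this z (z outside [-2, 4]); Taking the first minus the rest: the first operand is absent here, so nothing remains; the cube at (5, 0) (footprint 5×19) is included at this height (perimeter 48.00 mm); Merging all regions: only the 5×19 cube at (5, 0) is present, so the union is just that shape — boundary = 48.00 mm; (whole slice rotated 65° about Z — lengths, areas and connectivity unchanged). Overall, the cross-section is a single solid region. Total boundary length (outer) = 48.00 mm.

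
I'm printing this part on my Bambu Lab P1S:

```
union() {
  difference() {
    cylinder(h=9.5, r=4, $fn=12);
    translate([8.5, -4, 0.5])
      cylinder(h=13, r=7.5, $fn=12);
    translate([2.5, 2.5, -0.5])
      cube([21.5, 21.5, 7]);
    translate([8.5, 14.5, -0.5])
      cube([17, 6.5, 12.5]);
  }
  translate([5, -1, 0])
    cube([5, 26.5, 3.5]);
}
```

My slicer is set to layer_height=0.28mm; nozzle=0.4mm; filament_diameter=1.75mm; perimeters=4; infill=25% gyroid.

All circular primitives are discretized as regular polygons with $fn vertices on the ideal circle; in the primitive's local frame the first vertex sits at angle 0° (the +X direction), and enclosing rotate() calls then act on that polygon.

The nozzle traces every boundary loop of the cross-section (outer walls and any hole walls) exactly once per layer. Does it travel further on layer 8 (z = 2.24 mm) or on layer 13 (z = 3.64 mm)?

Layer 8 (z = 2.24): the r=4 cylinder contributes a regular 12-gon of circumradius 4 (perimeter = 2·12·4.000·sin(180°/12) = 24.85 mm); the r=7.5 cylinder at (8.5, -4) gives a regular 12-gon of circumradius 7.5 (constant along its height) (perimeter = 2·12·7.500·sin(180°/12) = 46.59 mm); the cube at (2.5, 2.5) (footprint 21.5×21.5) is included at this height (perimeter 86.00 mm); the 17×6.5 cube at (8.5, 14.5) contributes its full rectangle (perimeter 47.00 mm); Taking the first minus the rest: starting from the r=4 cylinder, the r=7.5 cylinder at (8.5, -4) partially overlaps it — only the 7.18 mm² overlap (of its 168.75 mm²) is removed, clipping the outline; the 21.5×21.5 cube at (2.5, 2.5) partially overlaps it — only the 0.11 mm² overlap (of its 462.25 mm²) is removed, clipping the outline; the 17×6.5 cube at (8.5, 14.5) misses the remaining region (no effect) — boundary = 24.48 mm; the cube at (5, -1) (footprint 5×26.5) is included at this height (perimeter 63.00 mm); Combining (union): the 2 present regions are separate (no shared area or edge), so areas and boundary lengths simply add and each stays a separate island — boundary = 87.48 mm. So its perimeter = 87.48 mm. Layer 13 (z = 3.64): the cylinder: section is a regular 12-gon, circumradius r=4 (perimeter = 2·12·4.000·sin(180°/12) = 24.85 mm); the r=7.5 cylinder at (8.5, -4) contributes a regular 12-gon of circumradius 7.5 (perimeter = 2·12·7.500·sin(180°/12) = 46.59 mm); the cube at (2.5, 2.5) is present — its section is the full 21.5×21.5 rectangle (perimeter 86.00 mm); the cube at (8.5, 14.5) (footprint 17×6.5) is included at this height (perimeter 47.00 mm); After the difference (first − rest): starting from the r=4 cylinder, the r=7.5 cylinder at (8.5, -4) partially overlaps it — only the 7.18 mm² overlap (of its 168.75 mm²) is removed, clipping the outline; the 21.5×21.5 cube at (2.5, 2.5) partially overlaps it — only the 0.11 mm² overlap (of its 462.25 mm²) is removed, clipping the outline; the 17×6.5 cube at (8.5, 14.5) misses the remaining region (no effect) — boundary = 24.48 mm; the cube at (5, -1) is not intersected at this z (z outside [0, 3.5]); Merging all regions: only that combined region is present, so the union is just that shape — boundary = 24.48 mm. So its perimeter = 24.48 mm. Layer 8 is larger (87.48 vs 24.48 mm).

layer 8 (z = 2.24 mm)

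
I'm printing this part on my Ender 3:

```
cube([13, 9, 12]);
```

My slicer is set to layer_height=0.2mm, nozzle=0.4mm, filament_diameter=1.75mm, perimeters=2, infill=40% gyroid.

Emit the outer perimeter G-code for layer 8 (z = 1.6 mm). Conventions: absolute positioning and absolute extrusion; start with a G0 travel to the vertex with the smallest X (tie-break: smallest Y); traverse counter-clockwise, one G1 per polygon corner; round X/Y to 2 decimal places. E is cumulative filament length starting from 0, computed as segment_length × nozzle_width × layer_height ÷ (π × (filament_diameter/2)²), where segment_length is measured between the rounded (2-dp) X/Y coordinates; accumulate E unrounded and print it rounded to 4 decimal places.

At z = 1.6 mm: the 13×9 cube contributes its full rectangle. The outline is a single polygon with 4 vertices. Extrusion per mm of travel: 0.4 × 0.2 / (π × 0.875²) = 0.033260. Accumulating E over each segment gives final E = 1.4634.

G0 X0.00 Y0.00 Z1.60
G1 X13.00 Y0.00 E0.4324
G1 X13.00 Y9.00 E0.7317
G1 X0.00 Y9.00 E1.1641
G1 X0.00 Y0.00 E1.4634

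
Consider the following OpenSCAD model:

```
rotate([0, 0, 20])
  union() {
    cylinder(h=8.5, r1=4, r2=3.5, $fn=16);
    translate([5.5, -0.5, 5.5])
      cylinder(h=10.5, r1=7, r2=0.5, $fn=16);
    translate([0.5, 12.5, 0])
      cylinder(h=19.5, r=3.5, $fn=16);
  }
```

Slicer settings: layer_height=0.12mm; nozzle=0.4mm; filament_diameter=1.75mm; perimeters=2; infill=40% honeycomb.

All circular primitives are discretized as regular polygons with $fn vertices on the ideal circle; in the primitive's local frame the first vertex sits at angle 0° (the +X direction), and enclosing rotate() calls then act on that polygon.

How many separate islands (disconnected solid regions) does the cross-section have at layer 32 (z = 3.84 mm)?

2

At z = 3.84 mm: the cone (r1=4→r2=3.5) has section circumradius 3.774 here — a regular 16-gon; the cone at (5.5, -0.5) is not intersected at this z (z outside [5.5, 16]); the r=3.5 cylinder at (0.5, 12.5) gives a regular 16-gon of circumradius 3.5 (constant along its height); Taking the union: the 2 present regions are separate (no shared area or edge), so areas and boundary lengths simply add and each stays a separate island — 2 connected regions; (rotated 20° about Z; rotation is an isometry so areas/perimeters/island counts are preserved). Overall, the cross-section has 2 separate islands. Island count = 2.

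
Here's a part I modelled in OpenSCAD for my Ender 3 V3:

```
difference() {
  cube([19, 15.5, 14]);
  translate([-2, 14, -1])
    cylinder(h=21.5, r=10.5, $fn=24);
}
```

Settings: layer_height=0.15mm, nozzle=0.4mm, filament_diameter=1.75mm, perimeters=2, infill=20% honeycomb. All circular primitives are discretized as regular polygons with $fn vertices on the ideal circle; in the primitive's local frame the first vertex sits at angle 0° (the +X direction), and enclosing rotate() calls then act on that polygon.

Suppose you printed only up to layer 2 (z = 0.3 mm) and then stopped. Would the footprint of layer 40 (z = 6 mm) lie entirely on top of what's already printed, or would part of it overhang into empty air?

entirely on top

Compare the two slices. At z = 0.3: the cube is present — its section is the full 19×15.5 rectangle (area 294.50 mm²); the r=10.5 cylinder at (-2, 14) gives a regular 24-gon of circumradius 10.5 (constant along its height) (area = (24/2)·10.500²·sin(360°/24) = 342.42 mm²); Subtracting the remaining from the first: starting from the 19×15.5 cube (294.50 mm²), the r=10.5 cylinder at (-2, 14) partially overlaps it — only the 77.47 mm² overlap (of its 342.42 mm²) is removed, clipping the outline — area = 217.03 mm². At z = 6: the cube is present — its section is the full 19×15.5 rectangle (area 294.50 mm²); the r=10.5 cylinder at (-2, 14) gives a regular 24-gon of circumradius 10.5 (constant along its height) (area = (24/2)·10.500²·sin(360°/24) = 342.42 mm²); Subtracting the remaining from the first: starting from the 19×15.5 cube (294.50 mm²), the r=10.5 cylinder at (-2, 14) partially overlaps it — only the 77.47 mm² overlap (of its 342.42 mm²) is removed, clipping the outline — area = 217.03 mm². Checking containment: the cross-section at z = 6 is a subset of the cross-section at z = 0.3.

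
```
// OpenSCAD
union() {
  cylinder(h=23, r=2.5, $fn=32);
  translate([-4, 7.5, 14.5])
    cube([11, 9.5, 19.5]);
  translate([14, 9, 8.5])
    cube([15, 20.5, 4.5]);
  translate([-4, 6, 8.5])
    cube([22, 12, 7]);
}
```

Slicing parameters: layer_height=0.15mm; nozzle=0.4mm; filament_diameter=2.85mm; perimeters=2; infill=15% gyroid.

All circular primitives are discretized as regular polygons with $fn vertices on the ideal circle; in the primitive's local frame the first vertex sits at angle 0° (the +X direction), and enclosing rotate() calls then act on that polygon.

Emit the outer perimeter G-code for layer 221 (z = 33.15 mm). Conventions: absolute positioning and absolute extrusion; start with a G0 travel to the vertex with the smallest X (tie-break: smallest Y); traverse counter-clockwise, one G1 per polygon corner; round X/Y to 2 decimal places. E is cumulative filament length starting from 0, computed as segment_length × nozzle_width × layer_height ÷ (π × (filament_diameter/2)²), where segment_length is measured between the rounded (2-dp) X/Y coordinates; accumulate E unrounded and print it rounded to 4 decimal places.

G0 X-4.00 Y7.50 Z33.15
G1 X7.00 Y7.50 E0.1035
G1 X7.00 Y17.00 E0.1928
G1 X-4.00 Y17.00 E0.2963
G1 X-4.00 Y7.50 E0.3856

At z = 33.15 mm: the cylinder does not reach this height (z outside [0, 23]); the 11×9.5 cube at (-4, 7.5) contributes its full rectangle; the cube at (14, 9) is absent (z outside [8.5, 13]); the cube at (-4, 6) is absent (z outside [8.5, 15.5]); Taking the union: only the 11×9.5 cube at (-4, 7.5) is present, so the union is just that shape — 1 connected region. The outline is a single polygon with 4 vertices. Extrusion per mm of travel: 0.4 × 0.15 / (π × 1.425²) = 0.009405. Accumulating E over each segment gives final E = 0.3856.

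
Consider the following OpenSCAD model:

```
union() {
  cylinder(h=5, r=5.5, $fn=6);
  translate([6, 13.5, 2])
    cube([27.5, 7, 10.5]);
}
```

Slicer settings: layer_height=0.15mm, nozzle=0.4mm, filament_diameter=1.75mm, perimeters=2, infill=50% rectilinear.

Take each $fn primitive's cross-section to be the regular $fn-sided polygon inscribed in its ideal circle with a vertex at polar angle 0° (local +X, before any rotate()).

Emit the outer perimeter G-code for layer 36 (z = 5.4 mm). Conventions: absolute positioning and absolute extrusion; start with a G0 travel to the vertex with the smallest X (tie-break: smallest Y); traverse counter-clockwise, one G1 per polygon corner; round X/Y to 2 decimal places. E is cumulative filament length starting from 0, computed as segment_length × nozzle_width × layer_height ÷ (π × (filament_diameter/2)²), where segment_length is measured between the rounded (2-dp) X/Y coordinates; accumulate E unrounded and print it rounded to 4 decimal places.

At z = 5.4 mm: the cylinder does not reach this height (z outside [0, 5]); the cube at (6, 13.5) is present — its section is the full 27.5×7 rectangle; Taking the union: only the 27.5×7 cube at (6, 13.5) is present, so the union is just that shape — 1 connected region. The outline is a single polygon with 4 vertices. Extrusion per mm of travel: 0.4 × 0.15 / (π × 0.875²) = 0.024945. Accumulating E over each segment gives final E = 1.7212.

G0 X6.00 Y13.50 Z5.40
G1 X33.50 Y13.50 E0.6860
G1 X33.50 Y20.50 E0.8606
G1 X6.00 Y20.50 E1.5466
G1 X6.00 Y13.50 E1.7212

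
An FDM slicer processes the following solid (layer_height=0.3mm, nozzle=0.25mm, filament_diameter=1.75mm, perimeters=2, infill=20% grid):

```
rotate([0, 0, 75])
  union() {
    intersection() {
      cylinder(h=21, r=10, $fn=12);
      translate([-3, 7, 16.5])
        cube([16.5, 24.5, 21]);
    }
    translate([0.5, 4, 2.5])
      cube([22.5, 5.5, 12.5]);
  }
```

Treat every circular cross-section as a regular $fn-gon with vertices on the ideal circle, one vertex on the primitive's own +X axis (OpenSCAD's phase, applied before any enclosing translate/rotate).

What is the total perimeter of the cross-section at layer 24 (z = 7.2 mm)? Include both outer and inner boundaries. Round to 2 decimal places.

56.00 mm

At z = 7.2 mm: the r=10 cylinder contributes a regular 12-gon of circumradius 10 (perimeter = 2·12·10.000·sin(180°/12) = 62.12 mm); the cube at (-3, 7) is not intersected at this z (z outside [16.5, 37.5]); After intersecting: at least one operand is absent at this height, so nothing remains; the cube at (0.5, 4) is present — its section is the full 22.5×5.5 rectangle (perimeter 56.00 mm); Combining (union): only the 22.5×5.5 cube at (0.5, 4) is present, so the union is just that shape — boundary = 56.00 mm; (whole slice rotated 75° about Z — lengths, areas and connectivity unchanged). Overall, the cross-section is a single solid region. Total boundary length (outer) = 56.00 mm.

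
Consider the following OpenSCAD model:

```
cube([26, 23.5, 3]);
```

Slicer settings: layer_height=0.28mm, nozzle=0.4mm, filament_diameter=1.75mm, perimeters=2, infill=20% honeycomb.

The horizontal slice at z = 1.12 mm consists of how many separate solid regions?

1

At z = 1.12 mm: the cube (footprint 26×23.5) is included at this height. The result has 1 disconnected region.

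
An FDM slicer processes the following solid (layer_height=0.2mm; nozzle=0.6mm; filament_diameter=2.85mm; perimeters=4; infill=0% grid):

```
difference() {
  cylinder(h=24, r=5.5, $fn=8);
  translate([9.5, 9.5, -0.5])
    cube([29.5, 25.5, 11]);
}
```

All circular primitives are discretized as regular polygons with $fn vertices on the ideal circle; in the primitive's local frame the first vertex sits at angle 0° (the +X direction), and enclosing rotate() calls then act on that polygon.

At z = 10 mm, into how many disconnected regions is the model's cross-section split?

1

At z = 10 mm: the cylinder: section is a regular 8-gon, circumradius r=5.5; the cube at (9.5, 9.5) is present — its section is the full 29.5×25.5 rectangle; After the difference (first − rest): starting from the r=5.5 cylinder, the 29.5×25.5 cube at (9.5, 9.5) misses the remaining region (no effect) — 1 connected region. The result has 1 disconnected region.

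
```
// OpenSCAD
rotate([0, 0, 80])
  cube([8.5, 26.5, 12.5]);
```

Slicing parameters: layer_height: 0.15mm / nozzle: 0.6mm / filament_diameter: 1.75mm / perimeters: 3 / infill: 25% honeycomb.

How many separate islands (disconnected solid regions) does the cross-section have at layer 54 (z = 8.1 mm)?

At z = 8.1 mm: the cube (footprint 8.5×26.5) is included at this height; (whole slice rotated 80° about Z — lengths, areas and connectivity unchanged). Overall, the cross-section is a single solid region. Island count = 1.

1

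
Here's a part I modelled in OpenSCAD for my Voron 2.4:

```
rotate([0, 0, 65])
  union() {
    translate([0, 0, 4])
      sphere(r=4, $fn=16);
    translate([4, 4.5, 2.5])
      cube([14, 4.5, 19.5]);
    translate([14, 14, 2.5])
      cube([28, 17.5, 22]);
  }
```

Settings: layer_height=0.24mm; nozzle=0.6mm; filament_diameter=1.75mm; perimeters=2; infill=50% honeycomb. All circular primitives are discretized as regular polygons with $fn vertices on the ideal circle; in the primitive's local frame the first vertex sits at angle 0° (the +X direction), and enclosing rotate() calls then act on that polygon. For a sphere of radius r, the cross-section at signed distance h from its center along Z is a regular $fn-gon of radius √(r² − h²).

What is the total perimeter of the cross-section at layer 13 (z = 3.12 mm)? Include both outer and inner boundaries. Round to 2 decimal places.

152.36 mm

At z = 3.12 mm: the sphere: section is a regular 16-gon, circumradius = √(r²−h²) = √(4²−0.88²) = 3.902 (perimeter = 2·16·3.902·sin(180°/16) = 24.36 mm); the cube at (4, 4.5) (footprint 14×4.5) is included at this height (perimeter 37.00 mm); the cube at (14, 14) (footprint 28×17.5) is included at this height (perimeter 91.00 mm); Combining (union): the 3 present regions are separate (no shared area or edge), so areas and boundary lengths simply add and each stays a separate island — boundary = 152.36 mm; (whole slice rotated 65° about Z — lengths, areas and connectivity unchanged). Overall, the cross-section has 3 separate islands. Total boundary length (outer) = 152.36 mm.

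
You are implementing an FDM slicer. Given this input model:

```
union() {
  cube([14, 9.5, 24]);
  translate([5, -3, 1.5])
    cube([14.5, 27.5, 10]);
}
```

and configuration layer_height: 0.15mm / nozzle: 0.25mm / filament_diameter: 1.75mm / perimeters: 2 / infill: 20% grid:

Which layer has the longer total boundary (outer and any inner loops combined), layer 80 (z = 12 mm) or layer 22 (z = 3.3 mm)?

Layer 80 (z = 12): the 14×9.5 cube contributes its full rectangle (perimeter 47.00 mm); the cube at (5, -3) is absent (z outside [1.5, 11.5]); Combining (union): only the 14×9.5 cube is present, so the union is just that shape — boundary = 47.00 mm. So its perimeter = 47.00 mm. Layer 22 (z = 3.3): the cube is present — its section is the full 14×9.5 rectangle (perimeter 47.00 mm); the cube at (5, -3) is present — its section is the full 14.5×27.5 rectangle (perimeter 84.00 mm); Combining (union): the regions partially overlap (shared area 85.50 mm²), so the edge portions inside another operand are dropped and the merged outline is re-measured after clipping — boundary = 94.00 mm. So its perimeter = 94.00 mm. Layer 22 is larger (94.00 vs 47.00 mm).

layer 22 (z = 3.3 mm)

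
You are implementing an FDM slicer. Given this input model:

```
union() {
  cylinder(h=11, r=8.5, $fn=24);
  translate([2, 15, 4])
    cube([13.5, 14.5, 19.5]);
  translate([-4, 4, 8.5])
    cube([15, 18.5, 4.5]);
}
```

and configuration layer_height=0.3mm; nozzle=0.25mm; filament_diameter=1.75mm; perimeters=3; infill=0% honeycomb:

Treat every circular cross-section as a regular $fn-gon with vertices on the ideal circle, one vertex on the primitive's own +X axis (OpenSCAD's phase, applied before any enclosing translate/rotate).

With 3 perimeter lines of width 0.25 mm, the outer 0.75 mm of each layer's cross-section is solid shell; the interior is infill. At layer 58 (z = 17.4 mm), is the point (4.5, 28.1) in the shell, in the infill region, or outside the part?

At z = 17.4 mm: the cylinder does not reach this height (z outside [0, 11]); the cube at (2, 15) is present — its section is the full 13.5×14.5 rectangle; the cube at (-4, 4) does not reach this height (z outside [8.5, 13]); Combining (union): only the 13.5×14.5 cube at (2, 15) is present, so the union is just that shape — 1 connected region. Overall, the cross-section is a single solid region. The nearest boundary edge runs (15.50, 29.50)→(2.00, 29.50); distance from the point to it = 1.40 mm. The point is inside the cross-section and 1.40 mm from the nearest boundary — more than the 0.75 mm shell width (3 × 0.25), so it's in the infill interior.

infill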